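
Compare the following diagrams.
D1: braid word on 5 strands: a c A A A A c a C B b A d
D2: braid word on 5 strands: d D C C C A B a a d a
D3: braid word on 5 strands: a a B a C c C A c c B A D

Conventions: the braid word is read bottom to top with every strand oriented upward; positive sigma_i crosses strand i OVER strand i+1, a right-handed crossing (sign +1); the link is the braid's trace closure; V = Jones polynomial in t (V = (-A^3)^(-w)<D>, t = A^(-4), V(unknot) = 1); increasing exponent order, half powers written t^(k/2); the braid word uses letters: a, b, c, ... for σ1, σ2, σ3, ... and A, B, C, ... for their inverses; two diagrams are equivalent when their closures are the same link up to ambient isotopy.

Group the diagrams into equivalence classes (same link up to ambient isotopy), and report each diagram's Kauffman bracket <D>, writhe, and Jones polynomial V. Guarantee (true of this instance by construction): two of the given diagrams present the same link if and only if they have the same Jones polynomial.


grouping into links: {D1} | {D2} | {D3}
V(D1) = t^(-9/2) - t^(-5/2) - t^(-3/2) - t^(-1/2)  (w -1, c 13, <D> = A^-1 + A^3 + A^7 - A^15)
V(D2) = t^(-7/2) - t^(-5/2) + t^(-3/2) - 2t^(-1/2) - t^(3/2)  [11 crossings, <D> = A^-9 + 2A^-1 - A^3 + A^7 - A^11, w = -1]
V(D3) = -t^(-5/2) - t^(-1/2)  [13 crossings, <D> = A^-1 + A^7, w = -1]
why: 3 values of V(t) split the 3 diagrams


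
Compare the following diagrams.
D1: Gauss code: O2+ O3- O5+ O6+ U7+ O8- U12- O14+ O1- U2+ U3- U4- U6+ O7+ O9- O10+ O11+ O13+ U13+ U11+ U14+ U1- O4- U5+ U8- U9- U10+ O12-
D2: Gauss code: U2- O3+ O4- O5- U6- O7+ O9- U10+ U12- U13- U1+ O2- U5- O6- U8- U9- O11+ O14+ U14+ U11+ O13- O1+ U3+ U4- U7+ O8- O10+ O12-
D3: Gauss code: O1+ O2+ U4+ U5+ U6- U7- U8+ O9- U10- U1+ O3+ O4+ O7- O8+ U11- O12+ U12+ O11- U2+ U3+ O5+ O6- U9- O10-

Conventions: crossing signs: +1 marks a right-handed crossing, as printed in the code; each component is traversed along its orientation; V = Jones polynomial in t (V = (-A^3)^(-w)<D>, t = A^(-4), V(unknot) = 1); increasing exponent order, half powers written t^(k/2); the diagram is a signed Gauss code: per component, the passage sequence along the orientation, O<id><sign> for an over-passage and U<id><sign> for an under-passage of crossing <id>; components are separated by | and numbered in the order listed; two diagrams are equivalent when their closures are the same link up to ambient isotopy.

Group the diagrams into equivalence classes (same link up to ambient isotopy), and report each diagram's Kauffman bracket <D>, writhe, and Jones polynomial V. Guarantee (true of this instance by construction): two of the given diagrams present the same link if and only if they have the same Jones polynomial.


grouping into links: {D1} | {D2} | {D3}
V(D1) = t^-2 - t^-1 + 1 - t + t^2  (w +2, c 14, <D> = A^-2 - A^2 + A^6 - A^10 + A^14)
D2 (bracket A^-2 + A^6 - A^10; 14 crossings at w = -2): V = -t^-4 + t^-3 + t^-1
V(D3) = 1  [12 crossings, <D> = A^6, w = +2]
why: 3 values of V(t) split the 3 diagrams


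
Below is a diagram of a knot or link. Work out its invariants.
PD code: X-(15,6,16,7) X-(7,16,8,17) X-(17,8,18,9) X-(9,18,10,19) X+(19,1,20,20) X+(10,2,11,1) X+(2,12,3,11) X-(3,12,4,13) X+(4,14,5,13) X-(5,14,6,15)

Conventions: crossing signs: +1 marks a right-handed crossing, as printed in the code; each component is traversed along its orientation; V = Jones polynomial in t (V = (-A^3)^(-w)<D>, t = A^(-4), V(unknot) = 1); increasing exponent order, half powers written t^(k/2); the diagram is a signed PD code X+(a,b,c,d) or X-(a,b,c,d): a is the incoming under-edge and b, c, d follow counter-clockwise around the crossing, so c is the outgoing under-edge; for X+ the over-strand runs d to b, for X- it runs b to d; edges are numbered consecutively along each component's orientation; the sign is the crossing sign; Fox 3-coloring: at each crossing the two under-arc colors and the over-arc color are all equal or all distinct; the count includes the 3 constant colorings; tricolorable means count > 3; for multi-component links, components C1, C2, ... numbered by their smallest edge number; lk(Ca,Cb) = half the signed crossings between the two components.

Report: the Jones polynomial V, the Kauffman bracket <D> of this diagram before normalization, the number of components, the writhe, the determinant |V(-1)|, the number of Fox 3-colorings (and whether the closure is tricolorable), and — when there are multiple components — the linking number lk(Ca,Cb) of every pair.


V(t) = -t^-4 + t^-3 + t^-1
bracket: A^-2 + A^6 - A^10, w = -2
1 component, writhe -2, over 10 crossings
det 3, colorings 9 of 3^10 — tricolorable
observation: the span of V is 3, forcing >= 3 crossings in any diagram


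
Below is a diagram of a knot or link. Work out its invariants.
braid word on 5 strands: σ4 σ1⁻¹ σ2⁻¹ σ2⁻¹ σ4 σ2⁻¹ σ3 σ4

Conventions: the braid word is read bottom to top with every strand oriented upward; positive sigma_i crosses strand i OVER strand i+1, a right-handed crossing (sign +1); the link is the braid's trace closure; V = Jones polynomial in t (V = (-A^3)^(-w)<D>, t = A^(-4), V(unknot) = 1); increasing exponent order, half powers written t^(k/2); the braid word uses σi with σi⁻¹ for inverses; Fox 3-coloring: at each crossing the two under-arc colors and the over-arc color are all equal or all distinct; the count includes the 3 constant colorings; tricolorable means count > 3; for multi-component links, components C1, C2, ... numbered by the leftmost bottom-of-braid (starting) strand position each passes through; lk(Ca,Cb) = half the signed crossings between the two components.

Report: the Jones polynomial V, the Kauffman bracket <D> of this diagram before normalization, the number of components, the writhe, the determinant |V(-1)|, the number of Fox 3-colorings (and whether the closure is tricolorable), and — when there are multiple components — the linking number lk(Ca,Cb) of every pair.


Jones polynomial: V(t) = -t^-3 + t^-2 - t^-1 + 3 - t + t^2 - t^3
<D> = -A^-12 + A^-8 - A^-4 + 3 - A^4 + A^8 - A^12; writhe 0
components 1, writhe 0 (8 crossings)
3-colorings: 27 of 3^8, det 9 — tricolorable
note: V is palindromic (span 6, det 9): t -> 1/t fixes it; necessary, not sufficient, for amphichirality


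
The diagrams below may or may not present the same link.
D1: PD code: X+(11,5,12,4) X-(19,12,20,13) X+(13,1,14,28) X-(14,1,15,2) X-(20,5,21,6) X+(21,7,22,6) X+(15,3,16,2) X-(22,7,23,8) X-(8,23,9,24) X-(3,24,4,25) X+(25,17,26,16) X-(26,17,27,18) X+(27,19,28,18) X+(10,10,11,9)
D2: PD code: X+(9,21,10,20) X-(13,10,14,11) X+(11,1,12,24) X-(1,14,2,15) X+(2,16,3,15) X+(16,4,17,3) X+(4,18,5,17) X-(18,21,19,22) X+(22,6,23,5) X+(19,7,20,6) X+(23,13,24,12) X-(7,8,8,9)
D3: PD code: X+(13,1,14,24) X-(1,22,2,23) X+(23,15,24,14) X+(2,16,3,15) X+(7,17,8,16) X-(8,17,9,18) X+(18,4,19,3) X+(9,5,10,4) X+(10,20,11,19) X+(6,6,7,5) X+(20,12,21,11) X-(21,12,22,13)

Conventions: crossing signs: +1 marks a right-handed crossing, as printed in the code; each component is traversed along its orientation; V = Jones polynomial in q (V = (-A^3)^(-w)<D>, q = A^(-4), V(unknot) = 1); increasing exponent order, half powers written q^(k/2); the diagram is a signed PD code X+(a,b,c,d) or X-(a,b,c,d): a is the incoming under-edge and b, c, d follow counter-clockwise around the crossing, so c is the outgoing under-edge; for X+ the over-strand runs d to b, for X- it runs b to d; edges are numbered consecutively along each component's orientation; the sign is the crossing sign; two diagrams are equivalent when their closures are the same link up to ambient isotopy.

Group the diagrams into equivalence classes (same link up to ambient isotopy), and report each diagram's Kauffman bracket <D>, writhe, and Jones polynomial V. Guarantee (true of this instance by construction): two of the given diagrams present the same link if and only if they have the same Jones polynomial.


grouping into links: {D1} | {D2} | {D3}
V(D1) = q^-4 - q^-3 + q^-2 - 2q^-1 + 2 - q + q^2  (w 0, c 14, <D> = A^-8 - A^-4 + 2 - 2A^4 + A^8 - A^12 + A^16)
V(D2) = q - 2q^2 + 3q^3 - 2q^4 + 3q^5 - 2q^6 + q^7 - q^8  (w +4, c 12, <D> = -A^-20 + A^-16 - 2A^-12 + 3A^-8 - 2A^-4 + 3 - 2A^4 + A^8)
V(D3) = q - q^2 + 2q^3 - q^4 + q^5 - q^6  [12 crossings, <D> = -A^-6 + A^-2 - A^2 + 2A^6 - A^10 + A^14, w = +6]
why: 3 values of V(q) split the 3 diagrams


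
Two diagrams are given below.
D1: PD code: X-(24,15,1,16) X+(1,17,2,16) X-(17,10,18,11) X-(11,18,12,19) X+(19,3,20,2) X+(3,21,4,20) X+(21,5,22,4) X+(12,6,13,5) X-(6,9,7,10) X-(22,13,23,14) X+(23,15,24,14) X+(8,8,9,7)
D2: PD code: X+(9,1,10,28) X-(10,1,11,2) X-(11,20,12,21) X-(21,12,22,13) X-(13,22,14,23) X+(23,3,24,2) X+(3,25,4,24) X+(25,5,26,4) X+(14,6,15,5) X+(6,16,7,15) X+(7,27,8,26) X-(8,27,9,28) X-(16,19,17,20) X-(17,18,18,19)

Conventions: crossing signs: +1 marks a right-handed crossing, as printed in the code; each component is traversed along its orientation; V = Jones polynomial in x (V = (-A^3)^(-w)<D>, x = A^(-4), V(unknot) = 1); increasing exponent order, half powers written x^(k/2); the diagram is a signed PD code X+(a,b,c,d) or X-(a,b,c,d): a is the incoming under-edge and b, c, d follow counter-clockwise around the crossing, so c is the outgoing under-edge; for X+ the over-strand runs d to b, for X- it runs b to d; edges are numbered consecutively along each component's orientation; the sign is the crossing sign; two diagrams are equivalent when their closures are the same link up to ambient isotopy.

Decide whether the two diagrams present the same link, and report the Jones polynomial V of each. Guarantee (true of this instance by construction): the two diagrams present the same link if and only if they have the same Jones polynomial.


equivalent: yes
D1 (bracket -A^-10 + A^-6 + A^2; 12 crossings at w = +2): V = x + x^3 - x^4
V(D2) = x + x^3 - x^4  [14 crossings, <D> = -A^-16 + A^-12 + A^-4, w = 0]
observation: Reidemeister moves carry D1 (12 crossings) to D2 (14)


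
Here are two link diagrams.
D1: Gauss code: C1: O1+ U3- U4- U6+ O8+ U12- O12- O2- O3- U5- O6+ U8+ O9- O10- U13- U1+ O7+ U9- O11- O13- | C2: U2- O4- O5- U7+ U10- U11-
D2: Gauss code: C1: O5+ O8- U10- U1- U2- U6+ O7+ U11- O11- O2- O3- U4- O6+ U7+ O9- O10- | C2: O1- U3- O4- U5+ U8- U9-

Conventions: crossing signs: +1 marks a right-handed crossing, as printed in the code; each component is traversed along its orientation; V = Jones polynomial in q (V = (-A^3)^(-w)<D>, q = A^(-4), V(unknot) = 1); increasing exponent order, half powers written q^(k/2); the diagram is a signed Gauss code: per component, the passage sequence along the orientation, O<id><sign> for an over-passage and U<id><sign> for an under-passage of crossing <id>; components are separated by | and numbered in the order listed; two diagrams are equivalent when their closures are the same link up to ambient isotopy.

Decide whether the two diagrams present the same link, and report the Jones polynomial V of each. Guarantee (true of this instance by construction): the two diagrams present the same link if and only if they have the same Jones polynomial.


equivalent: yes
D1 (bracket A^-13 - A^-9 + A^-5 + A^3; 13 crossings at w = -5): V = -q^(-9/2) - q^(-5/2) + q^(-3/2) - q^(-1/2)
D2 (bracket A^-13 - A^-9 + A^-5 + A^3; 11 crossings at w = -5): V = -q^(-9/2) - q^(-5/2) + q^(-3/2) - q^(-1/2)
key observation: all 2 diagrams share one V(q), hence one class


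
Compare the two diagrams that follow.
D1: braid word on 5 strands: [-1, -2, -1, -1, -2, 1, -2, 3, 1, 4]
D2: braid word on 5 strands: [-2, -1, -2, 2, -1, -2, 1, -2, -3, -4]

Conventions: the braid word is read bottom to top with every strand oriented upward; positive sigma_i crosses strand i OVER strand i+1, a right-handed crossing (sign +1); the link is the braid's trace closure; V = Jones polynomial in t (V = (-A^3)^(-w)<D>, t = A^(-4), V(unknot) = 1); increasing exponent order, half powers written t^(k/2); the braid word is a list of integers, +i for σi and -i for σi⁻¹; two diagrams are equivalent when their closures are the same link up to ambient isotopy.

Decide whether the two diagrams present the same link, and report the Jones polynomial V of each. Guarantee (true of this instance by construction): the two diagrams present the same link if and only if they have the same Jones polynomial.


same link: yes
V(D1) = -t^-6 + t^-5 - t^-4 + 2t^-3 - t^-2 + t^-1  [10 crossings, <D> = A^-2 - A^2 + 2A^6 - A^10 + A^14 - A^18, w = -2]
V(D2) = -t^-6 + t^-5 - t^-4 + 2t^-3 - t^-2 + t^-1  [10 crossings, <D> = A^-14 - A^-10 + 2A^-6 - A^-2 + A^2 - A^6, w = -6]
insight: one V(t) for all 2 diagrams — one class (guaranteed)


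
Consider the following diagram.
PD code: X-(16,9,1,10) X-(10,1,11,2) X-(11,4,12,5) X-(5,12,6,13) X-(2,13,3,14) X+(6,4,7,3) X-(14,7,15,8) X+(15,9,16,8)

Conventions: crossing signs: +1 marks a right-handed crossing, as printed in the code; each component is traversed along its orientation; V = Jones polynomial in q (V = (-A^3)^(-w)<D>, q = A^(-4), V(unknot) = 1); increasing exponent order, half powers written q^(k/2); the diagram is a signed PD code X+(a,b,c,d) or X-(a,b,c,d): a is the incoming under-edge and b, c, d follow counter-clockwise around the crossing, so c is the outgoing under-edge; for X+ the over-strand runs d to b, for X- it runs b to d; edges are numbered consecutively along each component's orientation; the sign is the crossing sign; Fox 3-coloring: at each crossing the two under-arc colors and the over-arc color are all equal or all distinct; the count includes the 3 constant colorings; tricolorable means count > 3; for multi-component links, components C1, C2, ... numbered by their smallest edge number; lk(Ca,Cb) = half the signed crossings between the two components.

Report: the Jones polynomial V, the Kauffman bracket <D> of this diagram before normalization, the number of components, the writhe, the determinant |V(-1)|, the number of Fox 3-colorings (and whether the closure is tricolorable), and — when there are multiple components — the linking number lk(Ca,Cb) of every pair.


V(q) = -q^-6 + q^-5 - q^-4 + 2q^-3 - q^-2 + q^-1
bracket: A^-8 - A^-4 + 2 - A^4 + A^8 - A^12, w = -4
1 component, writhe -4, over 8 crossings
det 7, colorings 3 of 3^8 — not tricolorable
observation: the span of V is 5, forcing >= 5 crossings in any diagram


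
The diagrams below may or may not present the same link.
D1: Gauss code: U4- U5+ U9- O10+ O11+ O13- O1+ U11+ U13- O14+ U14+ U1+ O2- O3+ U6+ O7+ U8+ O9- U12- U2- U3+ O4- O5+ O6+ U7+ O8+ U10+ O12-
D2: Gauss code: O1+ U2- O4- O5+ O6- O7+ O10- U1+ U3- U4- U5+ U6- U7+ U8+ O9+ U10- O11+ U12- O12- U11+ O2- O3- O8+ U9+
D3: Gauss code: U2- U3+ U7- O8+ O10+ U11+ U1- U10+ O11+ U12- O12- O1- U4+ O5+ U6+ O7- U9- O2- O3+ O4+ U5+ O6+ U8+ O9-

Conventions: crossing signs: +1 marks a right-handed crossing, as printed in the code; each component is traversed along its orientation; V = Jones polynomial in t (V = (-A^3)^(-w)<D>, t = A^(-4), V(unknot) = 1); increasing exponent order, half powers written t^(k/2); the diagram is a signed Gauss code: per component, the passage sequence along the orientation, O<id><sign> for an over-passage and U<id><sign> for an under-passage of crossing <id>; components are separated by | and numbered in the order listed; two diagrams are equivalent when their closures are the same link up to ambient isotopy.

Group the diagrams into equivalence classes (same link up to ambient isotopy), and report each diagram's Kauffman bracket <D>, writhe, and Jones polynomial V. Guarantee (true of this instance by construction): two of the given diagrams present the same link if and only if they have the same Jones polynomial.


equivalence classes: {D1, D3} | {D2}
D1 (bracket A^-8 - 2A^-4 + 2 - 2A^4 + 2A^8 - A^12 + A^16; 14 crossings at w = +4): V = t^-1 - 1 + 2t - 2t^2 + 2t^3 - 2t^4 + t^5
D2 (bracket A^-8 - A^-4 + 1 - A^4 + A^8; 12 crossings at w = 0): V = t^-2 - t^-1 + 1 - t + t^2
V(D3) = t^-1 - 1 + 2t - 2t^2 + 2t^3 - 2t^4 + t^5  (w +2, c 12, <D> = A^-14 - 2A^-10 + 2A^-6 - 2A^-2 + 2A^2 - A^6 + A^10)
observation: comparing 3 Jones polynomials yields 2 groups


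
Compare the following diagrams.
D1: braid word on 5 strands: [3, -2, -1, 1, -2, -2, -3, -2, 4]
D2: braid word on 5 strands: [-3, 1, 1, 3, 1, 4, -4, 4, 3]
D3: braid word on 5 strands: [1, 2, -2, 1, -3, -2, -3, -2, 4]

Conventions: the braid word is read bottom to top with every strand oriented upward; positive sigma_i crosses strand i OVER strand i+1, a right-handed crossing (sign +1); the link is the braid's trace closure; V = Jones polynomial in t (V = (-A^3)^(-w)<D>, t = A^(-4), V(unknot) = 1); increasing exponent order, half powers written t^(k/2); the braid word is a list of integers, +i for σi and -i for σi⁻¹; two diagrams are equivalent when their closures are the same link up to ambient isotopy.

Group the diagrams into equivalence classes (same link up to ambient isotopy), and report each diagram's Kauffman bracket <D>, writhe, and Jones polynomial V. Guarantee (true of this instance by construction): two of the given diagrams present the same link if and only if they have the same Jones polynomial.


classes: {D1} | {D2} | {D3}
V(D1) = t^(-9/2) - t^(-5/2) - t^(-3/2) - t^(-1/2)  [9 crossings, <D> = A^-7 + A^-3 + A - A^9, w = -3]
V(D2) = -t^(1/2) - t^(3/2) - t^(5/2) + t^(9/2)  (w +5, c 9, <D> = -A^-3 + A^5 + A^9 + A^13)
D3 (bracket A^-9 + 2A^-1 - A^3 + A^7 - A^11; 9 crossings at w = -1): V = t^(-7/2) - t^(-5/2) + t^(-3/2) - 2t^(-1/2) - t^(3/2)
note: 3 classes among 3 diagrams; unequal V(t) rules out equality


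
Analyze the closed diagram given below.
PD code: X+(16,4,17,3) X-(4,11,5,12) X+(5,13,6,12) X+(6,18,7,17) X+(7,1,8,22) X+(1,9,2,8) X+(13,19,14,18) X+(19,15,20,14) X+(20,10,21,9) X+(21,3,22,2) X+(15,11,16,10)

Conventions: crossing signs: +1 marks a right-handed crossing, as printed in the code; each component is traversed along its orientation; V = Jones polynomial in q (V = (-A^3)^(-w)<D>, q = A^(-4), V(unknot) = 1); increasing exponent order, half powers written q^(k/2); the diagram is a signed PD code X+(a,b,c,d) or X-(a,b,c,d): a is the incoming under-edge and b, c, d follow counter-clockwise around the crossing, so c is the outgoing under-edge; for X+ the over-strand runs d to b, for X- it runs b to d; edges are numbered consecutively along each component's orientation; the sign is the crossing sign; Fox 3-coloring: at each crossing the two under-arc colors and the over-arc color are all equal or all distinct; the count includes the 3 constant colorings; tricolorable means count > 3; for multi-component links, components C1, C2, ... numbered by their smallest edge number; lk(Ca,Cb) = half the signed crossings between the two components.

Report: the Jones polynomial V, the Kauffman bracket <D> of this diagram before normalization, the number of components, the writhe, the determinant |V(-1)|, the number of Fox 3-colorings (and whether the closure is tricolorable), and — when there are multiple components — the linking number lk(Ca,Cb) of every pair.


V(q) = q^3 + q^5 - q^8
bracket: A^-5 - A^7 - A^15, w = +9
1 component, writhe +9, over 11 crossings
det 3, colorings 9 of 3^11 — tricolorable
observation: w = +9 shifts under R1 moves; the (-A^3)^(-9) factor cancels that in V


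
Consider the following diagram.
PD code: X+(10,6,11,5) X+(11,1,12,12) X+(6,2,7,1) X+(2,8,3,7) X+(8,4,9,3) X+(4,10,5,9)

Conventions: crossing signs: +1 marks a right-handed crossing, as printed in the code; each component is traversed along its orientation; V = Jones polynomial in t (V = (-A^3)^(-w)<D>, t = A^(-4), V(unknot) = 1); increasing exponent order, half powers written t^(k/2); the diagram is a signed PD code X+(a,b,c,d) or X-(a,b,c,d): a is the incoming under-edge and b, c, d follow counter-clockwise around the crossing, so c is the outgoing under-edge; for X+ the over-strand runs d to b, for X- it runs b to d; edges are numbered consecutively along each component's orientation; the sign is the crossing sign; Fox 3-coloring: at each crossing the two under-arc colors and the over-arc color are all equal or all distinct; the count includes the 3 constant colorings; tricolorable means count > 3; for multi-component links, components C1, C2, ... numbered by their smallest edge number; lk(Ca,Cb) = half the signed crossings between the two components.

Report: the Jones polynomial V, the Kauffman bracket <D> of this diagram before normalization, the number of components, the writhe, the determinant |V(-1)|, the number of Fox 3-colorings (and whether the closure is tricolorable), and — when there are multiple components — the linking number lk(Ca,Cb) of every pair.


V = t^2 + t^4 - t^5 + t^6 - t^7
<D> = -A^-10 + A^-6 - A^-2 + A^2 + A^10 (w = +6)
1 component over 6 crossings, w = +6
3 Fox colorings among 3^6, |V(-1)| = 5: not tricolorable
why: w = +6 (over 6 crossings) is diagram-only; (-A^3)^(-6) removes it from V


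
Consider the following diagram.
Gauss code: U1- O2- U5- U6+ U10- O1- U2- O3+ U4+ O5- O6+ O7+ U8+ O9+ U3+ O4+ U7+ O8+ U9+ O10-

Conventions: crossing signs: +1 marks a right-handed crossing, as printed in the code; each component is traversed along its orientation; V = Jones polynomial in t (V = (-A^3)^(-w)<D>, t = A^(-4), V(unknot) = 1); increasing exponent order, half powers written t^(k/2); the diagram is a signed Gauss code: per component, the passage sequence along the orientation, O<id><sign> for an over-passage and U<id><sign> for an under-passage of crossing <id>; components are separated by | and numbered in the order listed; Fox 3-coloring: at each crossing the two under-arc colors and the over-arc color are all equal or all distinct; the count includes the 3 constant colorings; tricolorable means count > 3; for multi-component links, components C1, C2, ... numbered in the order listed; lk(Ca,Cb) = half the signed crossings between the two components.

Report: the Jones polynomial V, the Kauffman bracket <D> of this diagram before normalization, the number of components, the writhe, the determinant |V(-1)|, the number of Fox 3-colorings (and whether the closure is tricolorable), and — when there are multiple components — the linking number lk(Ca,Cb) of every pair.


V(t) = -t^-2 + t^-1 - 1 + 3t - 2t^2 + 3t^3 - 2t^4 + t^5 - t^6
bracket: -A^-18 + A^-14 - 2A^-10 + 3A^-6 - 2A^-2 + 3A^2 - A^6 + A^10 - A^14, w = +2
1 component, writhe +2, over 10 crossings
det 15, colorings 9 of 3^10 — tricolorable
observation: w = +2 shifts under R1 moves; the (-A^3)^(-2) factor cancels that in V


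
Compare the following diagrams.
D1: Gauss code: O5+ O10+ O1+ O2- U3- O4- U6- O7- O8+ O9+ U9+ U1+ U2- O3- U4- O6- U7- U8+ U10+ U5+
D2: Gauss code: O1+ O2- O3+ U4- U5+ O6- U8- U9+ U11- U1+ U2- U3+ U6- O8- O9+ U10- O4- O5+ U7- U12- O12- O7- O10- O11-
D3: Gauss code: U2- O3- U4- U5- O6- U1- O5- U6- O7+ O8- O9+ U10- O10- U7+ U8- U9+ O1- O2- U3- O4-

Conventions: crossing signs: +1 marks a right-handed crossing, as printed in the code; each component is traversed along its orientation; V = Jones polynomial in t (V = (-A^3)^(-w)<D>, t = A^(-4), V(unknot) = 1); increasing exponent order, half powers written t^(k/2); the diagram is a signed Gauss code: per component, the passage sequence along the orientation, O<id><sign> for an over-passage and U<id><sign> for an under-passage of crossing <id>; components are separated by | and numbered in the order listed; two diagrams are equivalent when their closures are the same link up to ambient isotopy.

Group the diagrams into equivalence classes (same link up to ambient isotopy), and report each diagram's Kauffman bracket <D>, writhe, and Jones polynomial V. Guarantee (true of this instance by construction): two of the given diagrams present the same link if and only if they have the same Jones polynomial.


classes: {D1} | {D2} | {D3}
V(D1) = -t^-4 + t^-3 + t^-1  [10 crossings, <D> = A^4 + A^12 - A^16, w = 0]
V(D2) = 1  (w -4, c 12, <D> = A^-12)
V(D3) = t^-8 - 2t^-7 + t^-6 - 2t^-5 + 2t^-4 + t^-2  [10 crossings, <D> = A^-10 + 2A^-2 - 2A^2 + A^6 - 2A^10 + A^14, w = -6]
note: 3 values of V(t) split the 3 diagrams


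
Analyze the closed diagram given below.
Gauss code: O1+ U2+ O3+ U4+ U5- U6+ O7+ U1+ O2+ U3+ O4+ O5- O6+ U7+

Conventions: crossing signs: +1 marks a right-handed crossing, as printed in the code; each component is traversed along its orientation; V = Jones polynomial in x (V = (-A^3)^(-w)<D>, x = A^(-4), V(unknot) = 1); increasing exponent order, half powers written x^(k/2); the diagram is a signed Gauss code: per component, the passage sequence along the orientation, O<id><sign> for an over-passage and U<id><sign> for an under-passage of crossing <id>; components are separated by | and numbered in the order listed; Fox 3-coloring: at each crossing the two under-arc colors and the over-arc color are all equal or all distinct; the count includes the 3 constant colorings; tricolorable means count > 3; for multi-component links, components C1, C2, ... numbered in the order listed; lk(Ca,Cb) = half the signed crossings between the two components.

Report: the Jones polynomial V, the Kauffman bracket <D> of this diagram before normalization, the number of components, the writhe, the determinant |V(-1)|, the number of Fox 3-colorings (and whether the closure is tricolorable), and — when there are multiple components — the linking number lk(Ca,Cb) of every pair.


V(x) = x^2 + x^4 - x^5 + x^6 - x^7
bracket: A^-13 - A^-9 + A^-5 - A^-1 - A^7, w = +5
1 component, writhe +5, over 7 crossings
det 5, colorings 3 of 3^7 — not tricolorable
observation: the span of V is 5, forcing >= 5 crossings in any diagram


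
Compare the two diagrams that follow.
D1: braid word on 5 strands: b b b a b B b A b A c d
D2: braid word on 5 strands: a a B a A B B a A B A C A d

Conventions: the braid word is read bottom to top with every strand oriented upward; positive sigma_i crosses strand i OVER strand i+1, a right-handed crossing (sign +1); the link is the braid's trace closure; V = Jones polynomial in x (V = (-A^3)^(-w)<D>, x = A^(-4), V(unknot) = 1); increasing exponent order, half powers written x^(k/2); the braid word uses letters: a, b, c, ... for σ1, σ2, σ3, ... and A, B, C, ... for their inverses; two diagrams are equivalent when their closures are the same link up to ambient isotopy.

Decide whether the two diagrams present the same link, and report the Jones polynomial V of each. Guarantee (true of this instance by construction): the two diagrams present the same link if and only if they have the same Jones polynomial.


equivalent: no
D1 (bracket A^-2 + 2A^6 + A^14; 12 crossings at w = +6): V = x + 2x^3 + x^5
V(D2) = x^-6 + x^-3 + x^-2 + x^-1  [14 crossings, <D> = A^-8 + A^-4 + 1 + A^12, w = -4]
observation: comparing 2 Jones polynomials yields 2 groups


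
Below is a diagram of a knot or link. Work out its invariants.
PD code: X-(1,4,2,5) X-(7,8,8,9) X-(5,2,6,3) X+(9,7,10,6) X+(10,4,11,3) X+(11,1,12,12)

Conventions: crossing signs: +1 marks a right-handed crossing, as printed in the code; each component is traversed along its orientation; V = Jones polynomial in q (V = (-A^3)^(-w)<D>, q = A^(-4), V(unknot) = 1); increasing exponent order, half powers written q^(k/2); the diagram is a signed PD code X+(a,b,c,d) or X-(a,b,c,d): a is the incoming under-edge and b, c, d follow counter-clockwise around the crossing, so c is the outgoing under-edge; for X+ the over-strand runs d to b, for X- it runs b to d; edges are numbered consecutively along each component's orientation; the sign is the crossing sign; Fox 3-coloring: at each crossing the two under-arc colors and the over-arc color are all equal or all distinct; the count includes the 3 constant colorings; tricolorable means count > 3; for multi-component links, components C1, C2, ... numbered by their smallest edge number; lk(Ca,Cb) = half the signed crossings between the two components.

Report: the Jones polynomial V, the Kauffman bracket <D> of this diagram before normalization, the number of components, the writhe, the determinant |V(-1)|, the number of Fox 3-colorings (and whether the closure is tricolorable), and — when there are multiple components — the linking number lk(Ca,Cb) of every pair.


Jones polynomial: V(q) = 1
<D> = 1; writhe 0
components 1, writhe 0 (6 crossings)
3-colorings: 3 of 3^6, det 1 — not tricolorable
note: w = 0 shifts under R1 moves; the (-A^3)^(0) factor cancels that in V


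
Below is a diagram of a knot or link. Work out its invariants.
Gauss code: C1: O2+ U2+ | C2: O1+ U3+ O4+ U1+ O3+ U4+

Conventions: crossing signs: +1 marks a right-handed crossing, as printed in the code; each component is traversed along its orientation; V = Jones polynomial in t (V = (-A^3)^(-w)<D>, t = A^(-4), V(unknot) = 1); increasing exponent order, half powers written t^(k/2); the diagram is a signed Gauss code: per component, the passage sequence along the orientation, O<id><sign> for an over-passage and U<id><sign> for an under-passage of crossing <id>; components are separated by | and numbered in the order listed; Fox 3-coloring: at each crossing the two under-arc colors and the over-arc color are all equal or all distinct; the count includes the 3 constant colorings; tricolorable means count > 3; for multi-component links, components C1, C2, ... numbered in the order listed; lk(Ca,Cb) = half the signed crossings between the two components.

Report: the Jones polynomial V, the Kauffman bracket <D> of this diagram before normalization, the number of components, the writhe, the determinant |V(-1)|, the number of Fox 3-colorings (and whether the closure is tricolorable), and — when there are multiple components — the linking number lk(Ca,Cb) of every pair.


V = -t^(1/2) - t^(3/2) - t^(5/2) + t^(9/2)
<D> = A^-6 - A^2 - A^6 - A^10 (w = +4)
2 components over 4 crossings, w = +4
lk(C1,C2): 0
27 Fox colorings among 3^4, |V(-1)| = 0: tricolorable
why: all 2 components of this link are unlinked algebraically


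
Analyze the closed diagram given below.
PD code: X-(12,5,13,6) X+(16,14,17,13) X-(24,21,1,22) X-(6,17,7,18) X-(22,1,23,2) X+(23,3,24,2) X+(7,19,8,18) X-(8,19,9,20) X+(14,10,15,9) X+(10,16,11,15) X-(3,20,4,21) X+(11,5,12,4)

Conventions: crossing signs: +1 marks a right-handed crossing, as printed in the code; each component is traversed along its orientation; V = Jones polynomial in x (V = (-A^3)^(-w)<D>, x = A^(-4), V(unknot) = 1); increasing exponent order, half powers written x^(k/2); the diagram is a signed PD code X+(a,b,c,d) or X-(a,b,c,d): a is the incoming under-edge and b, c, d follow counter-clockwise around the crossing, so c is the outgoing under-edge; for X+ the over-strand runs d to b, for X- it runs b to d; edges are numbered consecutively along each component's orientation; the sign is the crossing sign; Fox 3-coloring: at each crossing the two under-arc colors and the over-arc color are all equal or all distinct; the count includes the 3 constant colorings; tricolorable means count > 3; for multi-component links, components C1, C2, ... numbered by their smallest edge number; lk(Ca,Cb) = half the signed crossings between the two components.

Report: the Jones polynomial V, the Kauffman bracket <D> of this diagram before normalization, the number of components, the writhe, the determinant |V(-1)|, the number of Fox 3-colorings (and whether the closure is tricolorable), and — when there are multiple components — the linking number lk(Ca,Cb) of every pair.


Jones polynomial: V(x) = x + x^3 - x^4
<D> = -A^-16 + A^-12 + A^-4; writhe 0
components 1, writhe 0 (12 crossings)
3-colorings: 9 of 3^12, det 3 — tricolorable
note: w = 0 shifts under R1 moves; the (-A^3)^(0) factor cancels that in V


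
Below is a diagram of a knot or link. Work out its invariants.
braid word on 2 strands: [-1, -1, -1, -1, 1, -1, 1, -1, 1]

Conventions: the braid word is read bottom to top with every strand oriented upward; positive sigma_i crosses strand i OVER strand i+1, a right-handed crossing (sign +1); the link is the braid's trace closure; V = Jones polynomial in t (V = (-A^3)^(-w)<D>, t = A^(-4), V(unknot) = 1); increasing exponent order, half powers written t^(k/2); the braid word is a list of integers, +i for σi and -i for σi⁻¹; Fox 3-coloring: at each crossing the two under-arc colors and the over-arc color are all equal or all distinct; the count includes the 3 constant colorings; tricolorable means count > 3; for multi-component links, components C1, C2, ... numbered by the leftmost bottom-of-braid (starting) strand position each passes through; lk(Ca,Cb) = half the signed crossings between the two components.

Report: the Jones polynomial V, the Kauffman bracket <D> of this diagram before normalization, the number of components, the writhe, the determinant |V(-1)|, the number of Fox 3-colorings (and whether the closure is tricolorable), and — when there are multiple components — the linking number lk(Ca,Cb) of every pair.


V(t) = -t^-4 + t^-3 + t^-1
bracket: -A^-5 - A^3 + A^7, w = -3
1 component, writhe -3, over 9 crossings
det 3, colorings 9 of 3^9 — tricolorable
observation: det 3 = |V(-1)|; divisible by 3, so tricolorable


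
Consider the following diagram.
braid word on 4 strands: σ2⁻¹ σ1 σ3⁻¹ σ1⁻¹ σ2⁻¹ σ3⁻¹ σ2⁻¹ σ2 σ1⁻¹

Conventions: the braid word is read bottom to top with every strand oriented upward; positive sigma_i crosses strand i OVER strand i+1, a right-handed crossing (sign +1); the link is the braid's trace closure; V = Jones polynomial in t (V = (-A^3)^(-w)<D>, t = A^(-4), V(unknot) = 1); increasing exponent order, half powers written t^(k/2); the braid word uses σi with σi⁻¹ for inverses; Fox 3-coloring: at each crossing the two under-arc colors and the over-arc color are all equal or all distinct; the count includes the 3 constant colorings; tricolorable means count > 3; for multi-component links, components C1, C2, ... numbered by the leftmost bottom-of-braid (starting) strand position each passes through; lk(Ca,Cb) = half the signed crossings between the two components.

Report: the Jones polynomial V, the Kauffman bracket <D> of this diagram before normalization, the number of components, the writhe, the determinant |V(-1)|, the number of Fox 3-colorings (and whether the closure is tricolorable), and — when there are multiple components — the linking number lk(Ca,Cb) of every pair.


V(t) = -t^-4 + t^-3 + t^-1
bracket: -A^-11 - A^-3 + A, w = -5
1 component, writhe -5, over 9 crossings
det 3, colorings 9 of 3^9 — tricolorable
observation: det 3 = |V(-1)|; divisible by 3, so tricolorable


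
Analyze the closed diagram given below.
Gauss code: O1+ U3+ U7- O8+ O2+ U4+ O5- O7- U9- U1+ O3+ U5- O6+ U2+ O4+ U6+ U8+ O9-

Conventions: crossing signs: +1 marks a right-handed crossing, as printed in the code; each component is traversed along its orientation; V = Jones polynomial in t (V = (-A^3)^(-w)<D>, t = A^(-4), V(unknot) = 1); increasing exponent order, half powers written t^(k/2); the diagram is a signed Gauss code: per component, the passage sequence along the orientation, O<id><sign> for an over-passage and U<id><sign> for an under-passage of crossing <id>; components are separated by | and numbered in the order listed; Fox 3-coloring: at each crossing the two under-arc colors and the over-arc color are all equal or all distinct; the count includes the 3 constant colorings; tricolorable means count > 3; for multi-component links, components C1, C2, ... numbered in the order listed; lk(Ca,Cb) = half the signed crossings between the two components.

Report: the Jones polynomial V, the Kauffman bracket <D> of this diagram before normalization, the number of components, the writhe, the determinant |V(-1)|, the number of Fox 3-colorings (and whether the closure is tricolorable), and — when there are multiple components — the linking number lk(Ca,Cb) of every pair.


V(t) = t + t^3 - t^4
bracket: A^-7 - A^-3 - A^5, w = +3
1 component, writhe +3, over 9 crossings
det 3, colorings 9 of 3^9 — tricolorable
observation: w = +3 shifts under R1 moves; the (-A^3)^(-3) factor cancels that in V


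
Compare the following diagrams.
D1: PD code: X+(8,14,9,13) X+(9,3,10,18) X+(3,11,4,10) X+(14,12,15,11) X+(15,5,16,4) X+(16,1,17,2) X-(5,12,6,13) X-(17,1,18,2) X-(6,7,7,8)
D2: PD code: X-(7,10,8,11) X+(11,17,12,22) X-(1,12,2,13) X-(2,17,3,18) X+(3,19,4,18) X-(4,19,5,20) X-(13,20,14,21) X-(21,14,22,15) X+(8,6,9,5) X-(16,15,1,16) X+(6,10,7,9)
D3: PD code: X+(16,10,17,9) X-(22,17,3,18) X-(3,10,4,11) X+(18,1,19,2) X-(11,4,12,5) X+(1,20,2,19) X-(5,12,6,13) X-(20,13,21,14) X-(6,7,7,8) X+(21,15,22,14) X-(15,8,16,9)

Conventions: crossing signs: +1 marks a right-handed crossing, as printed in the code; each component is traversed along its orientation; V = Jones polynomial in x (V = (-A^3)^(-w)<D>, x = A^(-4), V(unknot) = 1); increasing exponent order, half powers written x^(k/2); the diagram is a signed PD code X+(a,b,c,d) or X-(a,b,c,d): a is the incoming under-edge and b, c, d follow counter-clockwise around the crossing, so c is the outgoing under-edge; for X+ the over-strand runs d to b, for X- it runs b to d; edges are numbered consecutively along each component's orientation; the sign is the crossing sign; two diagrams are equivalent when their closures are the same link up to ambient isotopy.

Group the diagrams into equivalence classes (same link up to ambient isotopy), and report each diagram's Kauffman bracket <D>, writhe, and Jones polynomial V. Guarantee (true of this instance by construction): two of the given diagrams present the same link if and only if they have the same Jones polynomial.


equivalence classes: {D1} | {D2} | {D3}
D1 (bracket -A^-9 + A^-1 + A^3 + A^7; 9 crossings at w = +3): V = -x^(1/2) - x^(3/2) - x^(5/2) + x^(9/2)
V(D2) = -x^(-5/2) - x^(-1/2)  [11 crossings, <D> = A^-7 + A, w = -3]
D3 (bracket A^-15 + 2A^-7 - A^-3 + A - A^5; 11 crossings at w = -3): V = x^(-7/2) - x^(-5/2) + x^(-3/2) - 2x^(-1/2) - x^(3/2)
key observation: comparing 3 Jones polynomials yields 3 groups


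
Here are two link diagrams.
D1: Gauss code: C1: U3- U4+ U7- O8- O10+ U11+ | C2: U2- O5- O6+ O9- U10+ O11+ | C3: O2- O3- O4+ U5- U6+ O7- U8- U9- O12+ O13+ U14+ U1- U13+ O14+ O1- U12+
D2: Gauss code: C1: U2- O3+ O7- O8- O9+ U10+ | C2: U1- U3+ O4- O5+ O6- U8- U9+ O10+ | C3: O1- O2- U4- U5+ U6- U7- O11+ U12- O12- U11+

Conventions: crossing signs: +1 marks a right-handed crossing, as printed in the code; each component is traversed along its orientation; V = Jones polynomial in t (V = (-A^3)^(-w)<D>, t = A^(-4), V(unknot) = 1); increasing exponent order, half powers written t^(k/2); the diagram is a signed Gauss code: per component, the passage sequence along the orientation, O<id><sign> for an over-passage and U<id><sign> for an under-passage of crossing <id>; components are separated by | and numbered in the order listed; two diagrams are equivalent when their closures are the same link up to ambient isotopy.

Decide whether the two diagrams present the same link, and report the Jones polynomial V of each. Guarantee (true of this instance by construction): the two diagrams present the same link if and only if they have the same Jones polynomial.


equivalent: yes
D1 (bracket 2 + A^8 + A^16; 14 crossings at w = 0): V = t^-4 + t^-2 + 2
V(D2) = t^-4 + t^-2 + 2  [12 crossings, <D> = 2A^-6 + A^2 + A^10, w = -2]
observation: from 14 to 12 crossings by R-moves: one link, two diagrams


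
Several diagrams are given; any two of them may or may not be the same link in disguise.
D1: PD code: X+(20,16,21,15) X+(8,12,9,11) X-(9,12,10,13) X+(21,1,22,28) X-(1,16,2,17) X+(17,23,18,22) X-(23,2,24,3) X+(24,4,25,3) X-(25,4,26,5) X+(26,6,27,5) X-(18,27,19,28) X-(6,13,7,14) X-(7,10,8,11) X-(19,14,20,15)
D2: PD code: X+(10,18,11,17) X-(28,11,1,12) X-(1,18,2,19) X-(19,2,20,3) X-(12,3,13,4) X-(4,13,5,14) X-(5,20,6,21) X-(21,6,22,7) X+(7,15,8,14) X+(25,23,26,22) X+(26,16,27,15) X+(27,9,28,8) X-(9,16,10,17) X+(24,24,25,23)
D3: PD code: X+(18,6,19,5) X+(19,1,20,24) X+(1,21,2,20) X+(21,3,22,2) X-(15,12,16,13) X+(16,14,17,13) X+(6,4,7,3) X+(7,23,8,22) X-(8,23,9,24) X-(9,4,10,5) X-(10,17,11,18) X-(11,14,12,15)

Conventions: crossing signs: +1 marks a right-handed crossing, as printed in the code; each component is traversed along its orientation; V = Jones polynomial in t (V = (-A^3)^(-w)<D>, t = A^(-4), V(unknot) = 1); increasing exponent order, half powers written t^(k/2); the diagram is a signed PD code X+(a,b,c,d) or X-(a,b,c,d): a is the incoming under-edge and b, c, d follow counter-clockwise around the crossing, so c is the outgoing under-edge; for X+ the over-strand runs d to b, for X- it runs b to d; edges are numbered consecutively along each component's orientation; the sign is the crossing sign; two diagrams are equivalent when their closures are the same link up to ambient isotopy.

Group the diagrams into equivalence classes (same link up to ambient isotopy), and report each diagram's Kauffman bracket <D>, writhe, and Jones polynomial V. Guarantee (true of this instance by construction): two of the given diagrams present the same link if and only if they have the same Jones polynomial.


classes: {D1} | {D2} | {D3}
V(D1) = 1  [14 crossings, <D> = A^-6, w = -2]
V(D2) = -t^-6 + t^-5 - t^-4 + 2t^-3 - t^-2 + t^-1  (w -2, c 14, <D> = A^-2 - A^2 + 2A^6 - A^10 + A^14 - A^18)
V(D3) = t + t^3 - t^4  (w +2, c 12, <D> = -A^-10 + A^-6 + A^2)
insight: comparing 3 Jones polynomials yields 3 groups
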